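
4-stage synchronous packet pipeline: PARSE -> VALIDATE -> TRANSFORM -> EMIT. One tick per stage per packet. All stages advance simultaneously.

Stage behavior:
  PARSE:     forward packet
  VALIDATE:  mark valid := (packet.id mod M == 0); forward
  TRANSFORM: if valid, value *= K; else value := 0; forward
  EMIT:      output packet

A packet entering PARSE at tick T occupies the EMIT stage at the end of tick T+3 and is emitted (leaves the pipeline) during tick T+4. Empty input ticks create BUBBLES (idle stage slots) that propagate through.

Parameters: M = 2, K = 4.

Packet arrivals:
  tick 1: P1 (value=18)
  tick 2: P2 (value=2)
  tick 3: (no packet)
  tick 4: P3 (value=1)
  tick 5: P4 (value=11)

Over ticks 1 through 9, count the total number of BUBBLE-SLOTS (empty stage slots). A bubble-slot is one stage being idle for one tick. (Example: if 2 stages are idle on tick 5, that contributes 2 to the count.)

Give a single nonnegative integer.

Answer: 20

Derivation:
Tick 1: [PARSE:P1(v=18,ok=F), VALIDATE:-, TRANSFORM:-, EMIT:-] out:-; bubbles=3
Tick 2: [PARSE:P2(v=2,ok=F), VALIDATE:P1(v=18,ok=F), TRANSFORM:-, EMIT:-] out:-; bubbles=2
Tick 3: [PARSE:-, VALIDATE:P2(v=2,ok=T), TRANSFORM:P1(v=0,ok=F), EMIT:-] out:-; bubbles=2
Tick 4: [PARSE:P3(v=1,ok=F), VALIDATE:-, TRANSFORM:P2(v=8,ok=T), EMIT:P1(v=0,ok=F)] out:-; bubbles=1
Tick 5: [PARSE:P4(v=11,ok=F), VALIDATE:P3(v=1,ok=F), TRANSFORM:-, EMIT:P2(v=8,ok=T)] out:P1(v=0); bubbles=1
Tick 6: [PARSE:-, VALIDATE:P4(v=11,ok=T), TRANSFORM:P3(v=0,ok=F), EMIT:-] out:P2(v=8); bubbles=2
Tick 7: [PARSE:-, VALIDATE:-, TRANSFORM:P4(v=44,ok=T), EMIT:P3(v=0,ok=F)] out:-; bubbles=2
Tick 8: [PARSE:-, VALIDATE:-, TRANSFORM:-, EMIT:P4(v=44,ok=T)] out:P3(v=0); bubbles=3
Tick 9: [PARSE:-, VALIDATE:-, TRANSFORM:-, EMIT:-] out:P4(v=44); bubbles=4
Total bubble-slots: 20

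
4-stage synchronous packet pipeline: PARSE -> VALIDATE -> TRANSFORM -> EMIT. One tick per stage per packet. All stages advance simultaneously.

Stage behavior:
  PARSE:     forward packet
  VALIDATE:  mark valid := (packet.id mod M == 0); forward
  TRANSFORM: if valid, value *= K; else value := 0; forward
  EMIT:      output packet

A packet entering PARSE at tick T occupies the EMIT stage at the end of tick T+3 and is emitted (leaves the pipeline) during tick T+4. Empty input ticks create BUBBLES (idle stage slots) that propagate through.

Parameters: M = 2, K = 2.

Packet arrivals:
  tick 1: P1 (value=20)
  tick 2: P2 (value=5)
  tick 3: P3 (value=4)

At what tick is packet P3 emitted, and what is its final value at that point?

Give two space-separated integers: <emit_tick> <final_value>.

Answer: 7 0

Derivation:
Tick 1: [PARSE:P1(v=20,ok=F), VALIDATE:-, TRANSFORM:-, EMIT:-] out:-; in:P1
Tick 2: [PARSE:P2(v=5,ok=F), VALIDATE:P1(v=20,ok=F), TRANSFORM:-, EMIT:-] out:-; in:P2
Tick 3: [PARSE:P3(v=4,ok=F), VALIDATE:P2(v=5,ok=T), TRANSFORM:P1(v=0,ok=F), EMIT:-] out:-; in:P3
Tick 4: [PARSE:-, VALIDATE:P3(v=4,ok=F), TRANSFORM:P2(v=10,ok=T), EMIT:P1(v=0,ok=F)] out:-; in:-
Tick 5: [PARSE:-, VALIDATE:-, TRANSFORM:P3(v=0,ok=F), EMIT:P2(v=10,ok=T)] out:P1(v=0); in:-
Tick 6: [PARSE:-, VALIDATE:-, TRANSFORM:-, EMIT:P3(v=0,ok=F)] out:P2(v=10); in:-
Tick 7: [PARSE:-, VALIDATE:-, TRANSFORM:-, EMIT:-] out:P3(v=0); in:-
P3: arrives tick 3, valid=False (id=3, id%2=1), emit tick 7, final value 0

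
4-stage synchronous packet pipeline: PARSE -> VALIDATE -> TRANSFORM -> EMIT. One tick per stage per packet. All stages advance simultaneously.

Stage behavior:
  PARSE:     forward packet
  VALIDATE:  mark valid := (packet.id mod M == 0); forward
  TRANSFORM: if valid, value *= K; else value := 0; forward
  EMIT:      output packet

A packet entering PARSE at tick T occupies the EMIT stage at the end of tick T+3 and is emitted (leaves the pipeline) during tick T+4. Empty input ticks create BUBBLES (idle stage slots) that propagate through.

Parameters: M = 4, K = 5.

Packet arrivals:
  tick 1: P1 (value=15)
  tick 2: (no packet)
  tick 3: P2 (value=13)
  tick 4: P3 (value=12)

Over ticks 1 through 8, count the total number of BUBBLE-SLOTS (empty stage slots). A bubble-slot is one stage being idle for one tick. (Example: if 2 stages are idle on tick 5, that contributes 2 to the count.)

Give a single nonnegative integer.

Answer: 20

Derivation:
Tick 1: [PARSE:P1(v=15,ok=F), VALIDATE:-, TRANSFORM:-, EMIT:-] out:-; bubbles=3
Tick 2: [PARSE:-, VALIDATE:P1(v=15,ok=F), TRANSFORM:-, EMIT:-] out:-; bubbles=3
Tick 3: [PARSE:P2(v=13,ok=F), VALIDATE:-, TRANSFORM:P1(v=0,ok=F), EMIT:-] out:-; bubbles=2
Tick 4: [PARSE:P3(v=12,ok=F), VALIDATE:P2(v=13,ok=F), TRANSFORM:-, EMIT:P1(v=0,ok=F)] out:-; bubbles=1
Tick 5: [PARSE:-, VALIDATE:P3(v=12,ok=F), TRANSFORM:P2(v=0,ok=F), EMIT:-] out:P1(v=0); bubbles=2
Tick 6: [PARSE:-, VALIDATE:-, TRANSFORM:P3(v=0,ok=F), EMIT:P2(v=0,ok=F)] out:-; bubbles=2
Tick 7: [PARSE:-, VALIDATE:-, TRANSFORM:-, EMIT:P3(v=0,ok=F)] out:P2(v=0); bubbles=3
Tick 8: [PARSE:-, VALIDATE:-, TRANSFORM:-, EMIT:-] out:P3(v=0); bubbles=4
Total bubble-slots: 20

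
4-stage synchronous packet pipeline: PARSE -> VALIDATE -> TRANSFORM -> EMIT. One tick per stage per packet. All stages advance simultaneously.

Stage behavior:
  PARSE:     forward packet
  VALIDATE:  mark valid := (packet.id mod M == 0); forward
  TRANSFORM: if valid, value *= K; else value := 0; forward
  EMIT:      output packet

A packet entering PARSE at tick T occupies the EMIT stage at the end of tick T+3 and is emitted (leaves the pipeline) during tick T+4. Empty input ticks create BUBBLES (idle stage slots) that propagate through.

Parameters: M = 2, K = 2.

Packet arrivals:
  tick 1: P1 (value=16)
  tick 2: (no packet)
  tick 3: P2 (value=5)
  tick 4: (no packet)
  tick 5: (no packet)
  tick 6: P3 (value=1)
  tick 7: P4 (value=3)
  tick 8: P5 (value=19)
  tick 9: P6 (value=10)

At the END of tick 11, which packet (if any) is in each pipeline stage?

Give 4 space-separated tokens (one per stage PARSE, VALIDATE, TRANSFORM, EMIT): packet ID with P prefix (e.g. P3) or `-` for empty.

Tick 1: [PARSE:P1(v=16,ok=F), VALIDATE:-, TRANSFORM:-, EMIT:-] out:-; in:P1
Tick 2: [PARSE:-, VALIDATE:P1(v=16,ok=F), TRANSFORM:-, EMIT:-] out:-; in:-
Tick 3: [PARSE:P2(v=5,ok=F), VALIDATE:-, TRANSFORM:P1(v=0,ok=F), EMIT:-] out:-; in:P2
Tick 4: [PARSE:-, VALIDATE:P2(v=5,ok=T), TRANSFORM:-, EMIT:P1(v=0,ok=F)] out:-; in:-
Tick 5: [PARSE:-, VALIDATE:-, TRANSFORM:P2(v=10,ok=T), EMIT:-] out:P1(v=0); in:-
Tick 6: [PARSE:P3(v=1,ok=F), VALIDATE:-, TRANSFORM:-, EMIT:P2(v=10,ok=T)] out:-; in:P3
Tick 7: [PARSE:P4(v=3,ok=F), VALIDATE:P3(v=1,ok=F), TRANSFORM:-, EMIT:-] out:P2(v=10); in:P4
Tick 8: [PARSE:P5(v=19,ok=F), VALIDATE:P4(v=3,ok=T), TRANSFORM:P3(v=0,ok=F), EMIT:-] out:-; in:P5
Tick 9: [PARSE:P6(v=10,ok=F), VALIDATE:P5(v=19,ok=F), TRANSFORM:P4(v=6,ok=T), EMIT:P3(v=0,ok=F)] out:-; in:P6
Tick 10: [PARSE:-, VALIDATE:P6(v=10,ok=T), TRANSFORM:P5(v=0,ok=F), EMIT:P4(v=6,ok=T)] out:P3(v=0); in:-
Tick 11: [PARSE:-, VALIDATE:-, TRANSFORM:P6(v=20,ok=T), EMIT:P5(v=0,ok=F)] out:P4(v=6); in:-
At end of tick 11: ['-', '-', 'P6', 'P5']

Answer: - - P6 P5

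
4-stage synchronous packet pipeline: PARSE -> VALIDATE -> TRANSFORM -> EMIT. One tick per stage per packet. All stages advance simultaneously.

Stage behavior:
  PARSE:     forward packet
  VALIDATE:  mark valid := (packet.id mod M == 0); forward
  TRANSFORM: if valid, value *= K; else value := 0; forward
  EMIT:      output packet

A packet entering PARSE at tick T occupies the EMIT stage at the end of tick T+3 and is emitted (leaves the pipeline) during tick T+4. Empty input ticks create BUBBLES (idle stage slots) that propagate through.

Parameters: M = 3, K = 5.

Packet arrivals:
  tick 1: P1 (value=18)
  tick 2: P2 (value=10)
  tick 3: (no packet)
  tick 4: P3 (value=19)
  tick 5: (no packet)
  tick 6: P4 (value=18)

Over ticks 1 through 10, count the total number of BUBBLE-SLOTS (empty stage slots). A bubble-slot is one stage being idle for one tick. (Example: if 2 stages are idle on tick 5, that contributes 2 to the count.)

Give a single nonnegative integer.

Answer: 24

Derivation:
Tick 1: [PARSE:P1(v=18,ok=F), VALIDATE:-, TRANSFORM:-, EMIT:-] out:-; bubbles=3
Tick 2: [PARSE:P2(v=10,ok=F), VALIDATE:P1(v=18,ok=F), TRANSFORM:-, EMIT:-] out:-; bubbles=2
Tick 3: [PARSE:-, VALIDATE:P2(v=10,ok=F), TRANSFORM:P1(v=0,ok=F), EMIT:-] out:-; bubbles=2
Tick 4: [PARSE:P3(v=19,ok=F), VALIDATE:-, TRANSFORM:P2(v=0,ok=F), EMIT:P1(v=0,ok=F)] out:-; bubbles=1
Tick 5: [PARSE:-, VALIDATE:P3(v=19,ok=T), TRANSFORM:-, EMIT:P2(v=0,ok=F)] out:P1(v=0); bubbles=2
Tick 6: [PARSE:P4(v=18,ok=F), VALIDATE:-, TRANSFORM:P3(v=95,ok=T), EMIT:-] out:P2(v=0); bubbles=2
Tick 7: [PARSE:-, VALIDATE:P4(v=18,ok=F), TRANSFORM:-, EMIT:P3(v=95,ok=T)] out:-; bubbles=2
Tick 8: [PARSE:-, VALIDATE:-, TRANSFORM:P4(v=0,ok=F), EMIT:-] out:P3(v=95); bubbles=3
Tick 9: [PARSE:-, VALIDATE:-, TRANSFORM:-, EMIT:P4(v=0,ok=F)] out:-; bubbles=3
Tick 10: [PARSE:-, VALIDATE:-, TRANSFORM:-, EMIT:-] out:P4(v=0); bubbles=4
Total bubble-slots: 24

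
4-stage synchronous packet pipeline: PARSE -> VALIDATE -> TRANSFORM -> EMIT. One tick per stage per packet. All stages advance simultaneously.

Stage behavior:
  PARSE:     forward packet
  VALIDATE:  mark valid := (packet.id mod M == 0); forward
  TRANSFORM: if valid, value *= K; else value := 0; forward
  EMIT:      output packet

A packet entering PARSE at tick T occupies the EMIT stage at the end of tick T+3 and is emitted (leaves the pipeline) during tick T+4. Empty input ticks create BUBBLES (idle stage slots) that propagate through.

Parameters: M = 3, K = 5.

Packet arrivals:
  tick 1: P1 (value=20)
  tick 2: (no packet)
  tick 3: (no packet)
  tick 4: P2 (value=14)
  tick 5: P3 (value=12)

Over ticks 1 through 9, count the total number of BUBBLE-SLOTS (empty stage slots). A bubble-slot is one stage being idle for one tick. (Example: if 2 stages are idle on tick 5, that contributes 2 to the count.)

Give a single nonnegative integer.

Answer: 24

Derivation:
Tick 1: [PARSE:P1(v=20,ok=F), VALIDATE:-, TRANSFORM:-, EMIT:-] out:-; bubbles=3
Tick 2: [PARSE:-, VALIDATE:P1(v=20,ok=F), TRANSFORM:-, EMIT:-] out:-; bubbles=3
Tick 3: [PARSE:-, VALIDATE:-, TRANSFORM:P1(v=0,ok=F), EMIT:-] out:-; bubbles=3
Tick 4: [PARSE:P2(v=14,ok=F), VALIDATE:-, TRANSFORM:-, EMIT:P1(v=0,ok=F)] out:-; bubbles=2
Tick 5: [PARSE:P3(v=12,ok=F), VALIDATE:P2(v=14,ok=F), TRANSFORM:-, EMIT:-] out:P1(v=0); bubbles=2
Tick 6: [PARSE:-, VALIDATE:P3(v=12,ok=T), TRANSFORM:P2(v=0,ok=F), EMIT:-] out:-; bubbles=2
Tick 7: [PARSE:-, VALIDATE:-, TRANSFORM:P3(v=60,ok=T), EMIT:P2(v=0,ok=F)] out:-; bubbles=2
Tick 8: [PARSE:-, VALIDATE:-, TRANSFORM:-, EMIT:P3(v=60,ok=T)] out:P2(v=0); bubbles=3
Tick 9: [PARSE:-, VALIDATE:-, TRANSFORM:-, EMIT:-] out:P3(v=60); bubbles=4
Total bubble-slots: 24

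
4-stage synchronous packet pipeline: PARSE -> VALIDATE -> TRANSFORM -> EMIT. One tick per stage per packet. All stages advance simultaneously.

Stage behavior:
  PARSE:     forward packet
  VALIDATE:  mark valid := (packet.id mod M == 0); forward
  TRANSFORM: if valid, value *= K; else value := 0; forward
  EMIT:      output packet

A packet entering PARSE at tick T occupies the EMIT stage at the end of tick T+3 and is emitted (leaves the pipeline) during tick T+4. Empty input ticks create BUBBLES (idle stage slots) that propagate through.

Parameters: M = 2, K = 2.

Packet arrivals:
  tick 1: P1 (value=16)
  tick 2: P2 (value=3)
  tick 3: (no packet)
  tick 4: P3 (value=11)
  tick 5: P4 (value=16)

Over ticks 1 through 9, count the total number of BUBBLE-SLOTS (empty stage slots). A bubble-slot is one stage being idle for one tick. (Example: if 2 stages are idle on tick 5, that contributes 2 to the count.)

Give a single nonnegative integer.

Tick 1: [PARSE:P1(v=16,ok=F), VALIDATE:-, TRANSFORM:-, EMIT:-] out:-; bubbles=3
Tick 2: [PARSE:P2(v=3,ok=F), VALIDATE:P1(v=16,ok=F), TRANSFORM:-, EMIT:-] out:-; bubbles=2
Tick 3: [PARSE:-, VALIDATE:P2(v=3,ok=T), TRANSFORM:P1(v=0,ok=F), EMIT:-] out:-; bubbles=2
Tick 4: [PARSE:P3(v=11,ok=F), VALIDATE:-, TRANSFORM:P2(v=6,ok=T), EMIT:P1(v=0,ok=F)] out:-; bubbles=1
Tick 5: [PARSE:P4(v=16,ok=F), VALIDATE:P3(v=11,ok=F), TRANSFORM:-, EMIT:P2(v=6,ok=T)] out:P1(v=0); bubbles=1
Tick 6: [PARSE:-, VALIDATE:P4(v=16,ok=T), TRANSFORM:P3(v=0,ok=F), EMIT:-] out:P2(v=6); bubbles=2
Tick 7: [PARSE:-, VALIDATE:-, TRANSFORM:P4(v=32,ok=T), EMIT:P3(v=0,ok=F)] out:-; bubbles=2
Tick 8: [PARSE:-, VALIDATE:-, TRANSFORM:-, EMIT:P4(v=32,ok=T)] out:P3(v=0); bubbles=3
Tick 9: [PARSE:-, VALIDATE:-, TRANSFORM:-, EMIT:-] out:P4(v=32); bubbles=4
Total bubble-slots: 20

Answer: 20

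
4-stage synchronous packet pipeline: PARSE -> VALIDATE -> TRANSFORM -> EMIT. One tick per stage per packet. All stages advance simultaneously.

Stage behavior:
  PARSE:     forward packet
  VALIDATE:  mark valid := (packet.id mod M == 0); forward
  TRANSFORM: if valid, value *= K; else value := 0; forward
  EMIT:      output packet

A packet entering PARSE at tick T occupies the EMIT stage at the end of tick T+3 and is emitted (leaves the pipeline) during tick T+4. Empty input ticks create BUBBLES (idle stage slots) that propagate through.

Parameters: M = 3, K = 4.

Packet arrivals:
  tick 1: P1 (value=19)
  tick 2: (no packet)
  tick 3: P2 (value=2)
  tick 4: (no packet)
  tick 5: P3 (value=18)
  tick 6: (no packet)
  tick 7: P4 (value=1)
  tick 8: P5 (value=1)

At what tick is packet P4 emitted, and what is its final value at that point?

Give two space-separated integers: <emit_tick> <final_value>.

Tick 1: [PARSE:P1(v=19,ok=F), VALIDATE:-, TRANSFORM:-, EMIT:-] out:-; in:P1
Tick 2: [PARSE:-, VALIDATE:P1(v=19,ok=F), TRANSFORM:-, EMIT:-] out:-; in:-
Tick 3: [PARSE:P2(v=2,ok=F), VALIDATE:-, TRANSFORM:P1(v=0,ok=F), EMIT:-] out:-; in:P2
Tick 4: [PARSE:-, VALIDATE:P2(v=2,ok=F), TRANSFORM:-, EMIT:P1(v=0,ok=F)] out:-; in:-
Tick 5: [PARSE:P3(v=18,ok=F), VALIDATE:-, TRANSFORM:P2(v=0,ok=F), EMIT:-] out:P1(v=0); in:P3
Tick 6: [PARSE:-, VALIDATE:P3(v=18,ok=T), TRANSFORM:-, EMIT:P2(v=0,ok=F)] out:-; in:-
Tick 7: [PARSE:P4(v=1,ok=F), VALIDATE:-, TRANSFORM:P3(v=72,ok=T), EMIT:-] out:P2(v=0); in:P4
Tick 8: [PARSE:P5(v=1,ok=F), VALIDATE:P4(v=1,ok=F), TRANSFORM:-, EMIT:P3(v=72,ok=T)] out:-; in:P5
Tick 9: [PARSE:-, VALIDATE:P5(v=1,ok=F), TRANSFORM:P4(v=0,ok=F), EMIT:-] out:P3(v=72); in:-
Tick 10: [PARSE:-, VALIDATE:-, TRANSFORM:P5(v=0,ok=F), EMIT:P4(v=0,ok=F)] out:-; in:-
Tick 11: [PARSE:-, VALIDATE:-, TRANSFORM:-, EMIT:P5(v=0,ok=F)] out:P4(v=0); in:-
Tick 12: [PARSE:-, VALIDATE:-, TRANSFORM:-, EMIT:-] out:P5(v=0); in:-
P4: arrives tick 7, valid=False (id=4, id%3=1), emit tick 11, final value 0

Answer: 11 0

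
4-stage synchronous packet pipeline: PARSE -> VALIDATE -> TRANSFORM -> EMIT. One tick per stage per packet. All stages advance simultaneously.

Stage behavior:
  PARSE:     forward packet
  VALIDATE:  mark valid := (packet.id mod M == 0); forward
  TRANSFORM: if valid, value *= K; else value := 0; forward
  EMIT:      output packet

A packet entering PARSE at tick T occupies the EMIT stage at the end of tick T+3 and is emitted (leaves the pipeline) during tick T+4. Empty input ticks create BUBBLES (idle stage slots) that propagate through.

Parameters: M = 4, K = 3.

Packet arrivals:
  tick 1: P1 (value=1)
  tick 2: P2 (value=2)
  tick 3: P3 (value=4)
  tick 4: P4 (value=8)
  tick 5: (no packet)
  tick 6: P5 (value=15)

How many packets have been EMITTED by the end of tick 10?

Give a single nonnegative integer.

Tick 1: [PARSE:P1(v=1,ok=F), VALIDATE:-, TRANSFORM:-, EMIT:-] out:-; in:P1
Tick 2: [PARSE:P2(v=2,ok=F), VALIDATE:P1(v=1,ok=F), TRANSFORM:-, EMIT:-] out:-; in:P2
Tick 3: [PARSE:P3(v=4,ok=F), VALIDATE:P2(v=2,ok=F), TRANSFORM:P1(v=0,ok=F), EMIT:-] out:-; in:P3
Tick 4: [PARSE:P4(v=8,ok=F), VALIDATE:P3(v=4,ok=F), TRANSFORM:P2(v=0,ok=F), EMIT:P1(v=0,ok=F)] out:-; in:P4
Tick 5: [PARSE:-, VALIDATE:P4(v=8,ok=T), TRANSFORM:P3(v=0,ok=F), EMIT:P2(v=0,ok=F)] out:P1(v=0); in:-
Tick 6: [PARSE:P5(v=15,ok=F), VALIDATE:-, TRANSFORM:P4(v=24,ok=T), EMIT:P3(v=0,ok=F)] out:P2(v=0); in:P5
Tick 7: [PARSE:-, VALIDATE:P5(v=15,ok=F), TRANSFORM:-, EMIT:P4(v=24,ok=T)] out:P3(v=0); in:-
Tick 8: [PARSE:-, VALIDATE:-, TRANSFORM:P5(v=0,ok=F), EMIT:-] out:P4(v=24); in:-
Tick 9: [PARSE:-, VALIDATE:-, TRANSFORM:-, EMIT:P5(v=0,ok=F)] out:-; in:-
Tick 10: [PARSE:-, VALIDATE:-, TRANSFORM:-, EMIT:-] out:P5(v=0); in:-
Emitted by tick 10: ['P1', 'P2', 'P3', 'P4', 'P5']

Answer: 5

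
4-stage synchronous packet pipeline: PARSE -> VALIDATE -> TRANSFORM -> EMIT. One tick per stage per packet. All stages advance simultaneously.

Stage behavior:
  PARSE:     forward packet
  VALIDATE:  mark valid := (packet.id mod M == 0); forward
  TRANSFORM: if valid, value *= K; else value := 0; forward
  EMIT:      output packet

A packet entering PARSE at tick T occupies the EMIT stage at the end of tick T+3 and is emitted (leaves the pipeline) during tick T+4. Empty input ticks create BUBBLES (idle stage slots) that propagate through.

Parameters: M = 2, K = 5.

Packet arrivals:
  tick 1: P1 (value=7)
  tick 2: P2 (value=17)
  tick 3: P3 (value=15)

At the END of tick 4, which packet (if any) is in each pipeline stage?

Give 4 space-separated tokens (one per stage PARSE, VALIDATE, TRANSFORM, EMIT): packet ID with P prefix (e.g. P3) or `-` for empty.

Tick 1: [PARSE:P1(v=7,ok=F), VALIDATE:-, TRANSFORM:-, EMIT:-] out:-; in:P1
Tick 2: [PARSE:P2(v=17,ok=F), VALIDATE:P1(v=7,ok=F), TRANSFORM:-, EMIT:-] out:-; in:P2
Tick 3: [PARSE:P3(v=15,ok=F), VALIDATE:P2(v=17,ok=T), TRANSFORM:P1(v=0,ok=F), EMIT:-] out:-; in:P3
Tick 4: [PARSE:-, VALIDATE:P3(v=15,ok=F), TRANSFORM:P2(v=85,ok=T), EMIT:P1(v=0,ok=F)] out:-; in:-
At end of tick 4: ['-', 'P3', 'P2', 'P1']

Answer: - P3 P2 P1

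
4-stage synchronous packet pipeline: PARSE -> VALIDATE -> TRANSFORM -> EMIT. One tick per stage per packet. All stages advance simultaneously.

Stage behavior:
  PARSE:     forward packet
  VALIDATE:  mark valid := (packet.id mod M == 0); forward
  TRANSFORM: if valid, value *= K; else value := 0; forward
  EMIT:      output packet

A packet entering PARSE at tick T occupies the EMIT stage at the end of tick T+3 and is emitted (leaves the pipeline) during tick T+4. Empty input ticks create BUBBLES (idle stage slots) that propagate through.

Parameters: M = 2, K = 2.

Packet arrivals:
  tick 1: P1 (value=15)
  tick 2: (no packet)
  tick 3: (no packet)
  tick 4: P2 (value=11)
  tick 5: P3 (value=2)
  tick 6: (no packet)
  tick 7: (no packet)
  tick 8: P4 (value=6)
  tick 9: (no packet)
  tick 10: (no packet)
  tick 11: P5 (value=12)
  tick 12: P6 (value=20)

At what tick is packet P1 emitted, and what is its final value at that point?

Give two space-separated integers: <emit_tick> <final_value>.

Tick 1: [PARSE:P1(v=15,ok=F), VALIDATE:-, TRANSFORM:-, EMIT:-] out:-; in:P1
Tick 2: [PARSE:-, VALIDATE:P1(v=15,ok=F), TRANSFORM:-, EMIT:-] out:-; in:-
Tick 3: [PARSE:-, VALIDATE:-, TRANSFORM:P1(v=0,ok=F), EMIT:-] out:-; in:-
Tick 4: [PARSE:P2(v=11,ok=F), VALIDATE:-, TRANSFORM:-, EMIT:P1(v=0,ok=F)] out:-; in:P2
Tick 5: [PARSE:P3(v=2,ok=F), VALIDATE:P2(v=11,ok=T), TRANSFORM:-, EMIT:-] out:P1(v=0); in:P3
Tick 6: [PARSE:-, VALIDATE:P3(v=2,ok=F), TRANSFORM:P2(v=22,ok=T), EMIT:-] out:-; in:-
Tick 7: [PARSE:-, VALIDATE:-, TRANSFORM:P3(v=0,ok=F), EMIT:P2(v=22,ok=T)] out:-; in:-
Tick 8: [PARSE:P4(v=6,ok=F), VALIDATE:-, TRANSFORM:-, EMIT:P3(v=0,ok=F)] out:P2(v=22); in:P4
Tick 9: [PARSE:-, VALIDATE:P4(v=6,ok=T), TRANSFORM:-, EMIT:-] out:P3(v=0); in:-
Tick 10: [PARSE:-, VALIDATE:-, TRANSFORM:P4(v=12,ok=T), EMIT:-] out:-; in:-
Tick 11: [PARSE:P5(v=12,ok=F), VALIDATE:-, TRANSFORM:-, EMIT:P4(v=12,ok=T)] out:-; in:P5
Tick 12: [PARSE:P6(v=20,ok=F), VALIDATE:P5(v=12,ok=F), TRANSFORM:-, EMIT:-] out:P4(v=12); in:P6
Tick 13: [PARSE:-, VALIDATE:P6(v=20,ok=T), TRANSFORM:P5(v=0,ok=F), EMIT:-] out:-; in:-
Tick 14: [PARSE:-, VALIDATE:-, TRANSFORM:P6(v=40,ok=T), EMIT:P5(v=0,ok=F)] out:-; in:-
Tick 15: [PARSE:-, VALIDATE:-, TRANSFORM:-, EMIT:P6(v=40,ok=T)] out:P5(v=0); in:-
Tick 16: [PARSE:-, VALIDATE:-, TRANSFORM:-, EMIT:-] out:P6(v=40); in:-
P1: arrives tick 1, valid=False (id=1, id%2=1), emit tick 5, final value 0

Answer: 5 0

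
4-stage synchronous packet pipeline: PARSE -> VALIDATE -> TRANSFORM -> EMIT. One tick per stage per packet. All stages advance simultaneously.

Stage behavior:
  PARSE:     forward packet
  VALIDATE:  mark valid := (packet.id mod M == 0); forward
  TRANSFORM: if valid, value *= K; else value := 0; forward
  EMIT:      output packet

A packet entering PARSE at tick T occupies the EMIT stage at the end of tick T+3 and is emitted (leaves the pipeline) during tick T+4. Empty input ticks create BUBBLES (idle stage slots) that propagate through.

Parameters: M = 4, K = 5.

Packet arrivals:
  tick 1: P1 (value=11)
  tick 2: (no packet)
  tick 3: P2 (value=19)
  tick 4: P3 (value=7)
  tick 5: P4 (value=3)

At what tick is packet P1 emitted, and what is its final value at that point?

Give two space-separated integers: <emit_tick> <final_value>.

Tick 1: [PARSE:P1(v=11,ok=F), VALIDATE:-, TRANSFORM:-, EMIT:-] out:-; in:P1
Tick 2: [PARSE:-, VALIDATE:P1(v=11,ok=F), TRANSFORM:-, EMIT:-] out:-; in:-
Tick 3: [PARSE:P2(v=19,ok=F), VALIDATE:-, TRANSFORM:P1(v=0,ok=F), EMIT:-] out:-; in:P2
Tick 4: [PARSE:P3(v=7,ok=F), VALIDATE:P2(v=19,ok=F), TRANSFORM:-, EMIT:P1(v=0,ok=F)] out:-; in:P3
Tick 5: [PARSE:P4(v=3,ok=F), VALIDATE:P3(v=7,ok=F), TRANSFORM:P2(v=0,ok=F), EMIT:-] out:P1(v=0); in:P4
Tick 6: [PARSE:-, VALIDATE:P4(v=3,ok=T), TRANSFORM:P3(v=0,ok=F), EMIT:P2(v=0,ok=F)] out:-; in:-
Tick 7: [PARSE:-, VALIDATE:-, TRANSFORM:P4(v=15,ok=T), EMIT:P3(v=0,ok=F)] out:P2(v=0); in:-
Tick 8: [PARSE:-, VALIDATE:-, TRANSFORM:-, EMIT:P4(v=15,ok=T)] out:P3(v=0); in:-
Tick 9: [PARSE:-, VALIDATE:-, TRANSFORM:-, EMIT:-] out:P4(v=15); in:-
P1: arrives tick 1, valid=False (id=1, id%4=1), emit tick 5, final value 0

Answer: 5 0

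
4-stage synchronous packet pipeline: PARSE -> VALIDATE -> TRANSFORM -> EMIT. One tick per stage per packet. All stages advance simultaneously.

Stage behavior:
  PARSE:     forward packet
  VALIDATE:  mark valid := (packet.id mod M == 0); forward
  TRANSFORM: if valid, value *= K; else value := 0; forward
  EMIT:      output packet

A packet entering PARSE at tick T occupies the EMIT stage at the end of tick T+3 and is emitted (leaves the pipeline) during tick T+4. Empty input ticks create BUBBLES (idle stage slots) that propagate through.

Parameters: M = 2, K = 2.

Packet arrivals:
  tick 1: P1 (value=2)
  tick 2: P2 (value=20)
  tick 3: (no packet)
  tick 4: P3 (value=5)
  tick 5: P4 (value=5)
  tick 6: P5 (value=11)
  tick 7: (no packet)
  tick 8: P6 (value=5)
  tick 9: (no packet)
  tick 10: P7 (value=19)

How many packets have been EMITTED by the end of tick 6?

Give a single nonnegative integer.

Answer: 2

Derivation:
Tick 1: [PARSE:P1(v=2,ok=F), VALIDATE:-, TRANSFORM:-, EMIT:-] out:-; in:P1
Tick 2: [PARSE:P2(v=20,ok=F), VALIDATE:P1(v=2,ok=F), TRANSFORM:-, EMIT:-] out:-; in:P2
Tick 3: [PARSE:-, VALIDATE:P2(v=20,ok=T), TRANSFORM:P1(v=0,ok=F), EMIT:-] out:-; in:-
Tick 4: [PARSE:P3(v=5,ok=F), VALIDATE:-, TRANSFORM:P2(v=40,ok=T), EMIT:P1(v=0,ok=F)] out:-; in:P3
Tick 5: [PARSE:P4(v=5,ok=F), VALIDATE:P3(v=5,ok=F), TRANSFORM:-, EMIT:P2(v=40,ok=T)] out:P1(v=0); in:P4
Tick 6: [PARSE:P5(v=11,ok=F), VALIDATE:P4(v=5,ok=T), TRANSFORM:P3(v=0,ok=F), EMIT:-] out:P2(v=40); in:P5
Emitted by tick 6: ['P1', 'P2']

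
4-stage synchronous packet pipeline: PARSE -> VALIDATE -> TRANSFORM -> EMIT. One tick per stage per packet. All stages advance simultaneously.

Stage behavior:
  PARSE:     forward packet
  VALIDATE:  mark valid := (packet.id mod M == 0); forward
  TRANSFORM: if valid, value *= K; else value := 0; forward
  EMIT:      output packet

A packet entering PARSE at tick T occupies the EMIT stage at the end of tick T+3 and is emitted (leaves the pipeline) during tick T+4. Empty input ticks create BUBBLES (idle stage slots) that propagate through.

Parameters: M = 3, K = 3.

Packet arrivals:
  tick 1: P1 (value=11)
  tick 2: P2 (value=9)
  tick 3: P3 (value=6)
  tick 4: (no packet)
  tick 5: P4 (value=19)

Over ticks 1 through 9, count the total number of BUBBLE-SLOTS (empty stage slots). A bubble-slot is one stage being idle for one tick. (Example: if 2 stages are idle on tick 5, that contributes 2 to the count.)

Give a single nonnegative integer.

Answer: 20

Derivation:
Tick 1: [PARSE:P1(v=11,ok=F), VALIDATE:-, TRANSFORM:-, EMIT:-] out:-; bubbles=3
Tick 2: [PARSE:P2(v=9,ok=F), VALIDATE:P1(v=11,ok=F), TRANSFORM:-, EMIT:-] out:-; bubbles=2
Tick 3: [PARSE:P3(v=6,ok=F), VALIDATE:P2(v=9,ok=F), TRANSFORM:P1(v=0,ok=F), EMIT:-] out:-; bubbles=1
Tick 4: [PARSE:-, VALIDATE:P3(v=6,ok=T), TRANSFORM:P2(v=0,ok=F), EMIT:P1(v=0,ok=F)] out:-; bubbles=1
Tick 5: [PARSE:P4(v=19,ok=F), VALIDATE:-, TRANSFORM:P3(v=18,ok=T), EMIT:P2(v=0,ok=F)] out:P1(v=0); bubbles=1
Tick 6: [PARSE:-, VALIDATE:P4(v=19,ok=F), TRANSFORM:-, EMIT:P3(v=18,ok=T)] out:P2(v=0); bubbles=2
Tick 7: [PARSE:-, VALIDATE:-, TRANSFORM:P4(v=0,ok=F), EMIT:-] out:P3(v=18); bubbles=3
Tick 8: [PARSE:-, VALIDATE:-, TRANSFORM:-, EMIT:P4(v=0,ok=F)] out:-; bubbles=3
Tick 9: [PARSE:-, VALIDATE:-, TRANSFORM:-, EMIT:-] out:P4(v=0); bubbles=4
Total bubble-slots: 20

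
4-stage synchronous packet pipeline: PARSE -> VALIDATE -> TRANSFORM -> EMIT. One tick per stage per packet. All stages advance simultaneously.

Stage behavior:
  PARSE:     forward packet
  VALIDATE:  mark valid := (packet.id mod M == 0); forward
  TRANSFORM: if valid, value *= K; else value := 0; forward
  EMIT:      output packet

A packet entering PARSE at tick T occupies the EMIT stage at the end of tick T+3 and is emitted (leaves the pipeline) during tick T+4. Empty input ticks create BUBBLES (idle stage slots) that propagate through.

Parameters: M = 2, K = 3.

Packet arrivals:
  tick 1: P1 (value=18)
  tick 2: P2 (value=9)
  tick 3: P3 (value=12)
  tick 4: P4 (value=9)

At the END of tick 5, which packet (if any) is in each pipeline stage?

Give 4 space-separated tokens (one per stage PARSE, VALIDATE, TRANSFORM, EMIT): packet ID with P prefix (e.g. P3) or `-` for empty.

Tick 1: [PARSE:P1(v=18,ok=F), VALIDATE:-, TRANSFORM:-, EMIT:-] out:-; in:P1
Tick 2: [PARSE:P2(v=9,ok=F), VALIDATE:P1(v=18,ok=F), TRANSFORM:-, EMIT:-] out:-; in:P2
Tick 3: [PARSE:P3(v=12,ok=F), VALIDATE:P2(v=9,ok=T), TRANSFORM:P1(v=0,ok=F), EMIT:-] out:-; in:P3
Tick 4: [PARSE:P4(v=9,ok=F), VALIDATE:P3(v=12,ok=F), TRANSFORM:P2(v=27,ok=T), EMIT:P1(v=0,ok=F)] out:-; in:P4
Tick 5: [PARSE:-, VALIDATE:P4(v=9,ok=T), TRANSFORM:P3(v=0,ok=F), EMIT:P2(v=27,ok=T)] out:P1(v=0); in:-
At end of tick 5: ['-', 'P4', 'P3', 'P2']

Answer: - P4 P3 P2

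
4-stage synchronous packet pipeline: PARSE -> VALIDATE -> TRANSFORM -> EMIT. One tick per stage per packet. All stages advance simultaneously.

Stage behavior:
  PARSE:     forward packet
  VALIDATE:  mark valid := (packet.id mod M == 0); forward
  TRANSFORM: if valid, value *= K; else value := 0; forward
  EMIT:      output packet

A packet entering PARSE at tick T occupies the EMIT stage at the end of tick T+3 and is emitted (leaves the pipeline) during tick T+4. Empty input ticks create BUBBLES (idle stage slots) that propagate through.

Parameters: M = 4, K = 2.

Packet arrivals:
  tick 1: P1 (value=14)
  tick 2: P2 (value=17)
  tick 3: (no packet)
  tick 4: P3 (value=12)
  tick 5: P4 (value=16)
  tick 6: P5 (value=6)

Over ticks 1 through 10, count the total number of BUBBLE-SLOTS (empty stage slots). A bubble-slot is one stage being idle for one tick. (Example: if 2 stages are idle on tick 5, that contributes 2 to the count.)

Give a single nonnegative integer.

Tick 1: [PARSE:P1(v=14,ok=F), VALIDATE:-, TRANSFORM:-, EMIT:-] out:-; bubbles=3
Tick 2: [PARSE:P2(v=17,ok=F), VALIDATE:P1(v=14,ok=F), TRANSFORM:-, EMIT:-] out:-; bubbles=2
Tick 3: [PARSE:-, VALIDATE:P2(v=17,ok=F), TRANSFORM:P1(v=0,ok=F), EMIT:-] out:-; bubbles=2
Tick 4: [PARSE:P3(v=12,ok=F), VALIDATE:-, TRANSFORM:P2(v=0,ok=F), EMIT:P1(v=0,ok=F)] out:-; bubbles=1
Tick 5: [PARSE:P4(v=16,ok=F), VALIDATE:P3(v=12,ok=F), TRANSFORM:-, EMIT:P2(v=0,ok=F)] out:P1(v=0); bubbles=1
Tick 6: [PARSE:P5(v=6,ok=F), VALIDATE:P4(v=16,ok=T), TRANSFORM:P3(v=0,ok=F), EMIT:-] out:P2(v=0); bubbles=1
Tick 7: [PARSE:-, VALIDATE:P5(v=6,ok=F), TRANSFORM:P4(v=32,ok=T), EMIT:P3(v=0,ok=F)] out:-; bubbles=1
Tick 8: [PARSE:-, VALIDATE:-, TRANSFORM:P5(v=0,ok=F), EMIT:P4(v=32,ok=T)] out:P3(v=0); bubbles=2
Tick 9: [PARSE:-, VALIDATE:-, TRANSFORM:-, EMIT:P5(v=0,ok=F)] out:P4(v=32); bubbles=3
Tick 10: [PARSE:-, VALIDATE:-, TRANSFORM:-, EMIT:-] out:P5(v=0); bubbles=4
Total bubble-slots: 20

Answer: 20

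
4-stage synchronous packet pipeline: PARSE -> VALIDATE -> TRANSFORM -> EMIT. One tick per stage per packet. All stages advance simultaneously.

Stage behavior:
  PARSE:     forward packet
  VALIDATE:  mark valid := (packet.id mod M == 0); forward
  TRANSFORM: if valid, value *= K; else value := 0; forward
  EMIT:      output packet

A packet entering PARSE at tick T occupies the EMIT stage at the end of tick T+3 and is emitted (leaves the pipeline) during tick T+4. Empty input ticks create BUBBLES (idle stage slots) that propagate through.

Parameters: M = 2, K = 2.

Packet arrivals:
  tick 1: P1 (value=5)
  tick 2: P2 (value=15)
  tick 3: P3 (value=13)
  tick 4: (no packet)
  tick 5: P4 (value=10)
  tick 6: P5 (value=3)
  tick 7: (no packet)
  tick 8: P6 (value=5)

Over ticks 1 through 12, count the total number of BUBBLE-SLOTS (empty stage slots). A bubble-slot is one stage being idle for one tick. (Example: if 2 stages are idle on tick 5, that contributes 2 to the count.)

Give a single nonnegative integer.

Answer: 24

Derivation:
Tick 1: [PARSE:P1(v=5,ok=F), VALIDATE:-, TRANSFORM:-, EMIT:-] out:-; bubbles=3
Tick 2: [PARSE:P2(v=15,ok=F), VALIDATE:P1(v=5,ok=F), TRANSFORM:-, EMIT:-] out:-; bubbles=2
Tick 3: [PARSE:P3(v=13,ok=F), VALIDATE:P2(v=15,ok=T), TRANSFORM:P1(v=0,ok=F), EMIT:-] out:-; bubbles=1
Tick 4: [PARSE:-, VALIDATE:P3(v=13,ok=F), TRANSFORM:P2(v=30,ok=T), EMIT:P1(v=0,ok=F)] out:-; bubbles=1
Tick 5: [PARSE:P4(v=10,ok=F), VALIDATE:-, TRANSFORM:P3(v=0,ok=F), EMIT:P2(v=30,ok=T)] out:P1(v=0); bubbles=1
Tick 6: [PARSE:P5(v=3,ok=F), VALIDATE:P4(v=10,ok=T), TRANSFORM:-, EMIT:P3(v=0,ok=F)] out:P2(v=30); bubbles=1
Tick 7: [PARSE:-, VALIDATE:P5(v=3,ok=F), TRANSFORM:P4(v=20,ok=T), EMIT:-] out:P3(v=0); bubbles=2
Tick 8: [PARSE:P6(v=5,ok=F), VALIDATE:-, TRANSFORM:P5(v=0,ok=F), EMIT:P4(v=20,ok=T)] out:-; bubbles=1
Tick 9: [PARSE:-, VALIDATE:P6(v=5,ok=T), TRANSFORM:-, EMIT:P5(v=0,ok=F)] out:P4(v=20); bubbles=2
Tick 10: [PARSE:-, VALIDATE:-, TRANSFORM:P6(v=10,ok=T), EMIT:-] out:P5(v=0); bubbles=3
Tick 11: [PARSE:-, VALIDATE:-, TRANSFORM:-, EMIT:P6(v=10,ok=T)] out:-; bubbles=3
Tick 12: [PARSE:-, VALIDATE:-, TRANSFORM:-, EMIT:-] out:P6(v=10); bubbles=4
Total bubble-slots: 24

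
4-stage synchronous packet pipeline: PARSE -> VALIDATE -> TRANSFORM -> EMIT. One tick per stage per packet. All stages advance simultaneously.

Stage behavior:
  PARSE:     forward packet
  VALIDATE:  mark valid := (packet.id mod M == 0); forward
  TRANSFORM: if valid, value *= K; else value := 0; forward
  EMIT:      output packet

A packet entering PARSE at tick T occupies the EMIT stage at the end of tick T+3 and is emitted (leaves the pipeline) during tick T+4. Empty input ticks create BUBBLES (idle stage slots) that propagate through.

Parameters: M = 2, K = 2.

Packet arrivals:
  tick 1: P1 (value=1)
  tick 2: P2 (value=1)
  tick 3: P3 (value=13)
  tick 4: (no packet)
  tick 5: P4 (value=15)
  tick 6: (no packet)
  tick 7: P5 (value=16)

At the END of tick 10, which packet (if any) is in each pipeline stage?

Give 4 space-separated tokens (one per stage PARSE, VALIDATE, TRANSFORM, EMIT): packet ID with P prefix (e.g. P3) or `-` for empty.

Answer: - - - P5

Derivation:
Tick 1: [PARSE:P1(v=1,ok=F), VALIDATE:-, TRANSFORM:-, EMIT:-] out:-; in:P1
Tick 2: [PARSE:P2(v=1,ok=F), VALIDATE:P1(v=1,ok=F), TRANSFORM:-, EMIT:-] out:-; in:P2
Tick 3: [PARSE:P3(v=13,ok=F), VALIDATE:P2(v=1,ok=T), TRANSFORM:P1(v=0,ok=F), EMIT:-] out:-; in:P3
Tick 4: [PARSE:-, VALIDATE:P3(v=13,ok=F), TRANSFORM:P2(v=2,ok=T), EMIT:P1(v=0,ok=F)] out:-; in:-
Tick 5: [PARSE:P4(v=15,ok=F), VALIDATE:-, TRANSFORM:P3(v=0,ok=F), EMIT:P2(v=2,ok=T)] out:P1(v=0); in:P4
Tick 6: [PARSE:-, VALIDATE:P4(v=15,ok=T), TRANSFORM:-, EMIT:P3(v=0,ok=F)] out:P2(v=2); in:-
Tick 7: [PARSE:P5(v=16,ok=F), VALIDATE:-, TRANSFORM:P4(v=30,ok=T), EMIT:-] out:P3(v=0); in:P5
Tick 8: [PARSE:-, VALIDATE:P5(v=16,ok=F), TRANSFORM:-, EMIT:P4(v=30,ok=T)] out:-; in:-
Tick 9: [PARSE:-, VALIDATE:-, TRANSFORM:P5(v=0,ok=F), EMIT:-] out:P4(v=30); in:-
Tick 10: [PARSE:-, VALIDATE:-, TRANSFORM:-, EMIT:P5(v=0,ok=F)] out:-; in:-
At end of tick 10: ['-', '-', '-', 'P5']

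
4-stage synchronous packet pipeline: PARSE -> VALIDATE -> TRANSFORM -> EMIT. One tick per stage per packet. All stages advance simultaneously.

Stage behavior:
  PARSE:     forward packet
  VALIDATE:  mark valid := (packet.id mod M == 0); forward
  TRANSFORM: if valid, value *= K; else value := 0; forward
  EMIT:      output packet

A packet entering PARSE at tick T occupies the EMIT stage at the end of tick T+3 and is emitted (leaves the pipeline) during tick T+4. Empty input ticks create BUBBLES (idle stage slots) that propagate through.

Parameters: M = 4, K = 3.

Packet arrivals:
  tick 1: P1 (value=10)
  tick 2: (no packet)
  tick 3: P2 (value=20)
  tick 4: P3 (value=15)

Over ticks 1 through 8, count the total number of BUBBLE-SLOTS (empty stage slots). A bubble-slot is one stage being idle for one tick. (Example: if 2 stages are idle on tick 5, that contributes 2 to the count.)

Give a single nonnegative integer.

Tick 1: [PARSE:P1(v=10,ok=F), VALIDATE:-, TRANSFORM:-, EMIT:-] out:-; bubbles=3
Tick 2: [PARSE:-, VALIDATE:P1(v=10,ok=F), TRANSFORM:-, EMIT:-] out:-; bubbles=3
Tick 3: [PARSE:P2(v=20,ok=F), VALIDATE:-, TRANSFORM:P1(v=0,ok=F), EMIT:-] out:-; bubbles=2
Tick 4: [PARSE:P3(v=15,ok=F), VALIDATE:P2(v=20,ok=F), TRANSFORM:-, EMIT:P1(v=0,ok=F)] out:-; bubbles=1
Tick 5: [PARSE:-, VALIDATE:P3(v=15,ok=F), TRANSFORM:P2(v=0,ok=F), EMIT:-] out:P1(v=0); bubbles=2
Tick 6: [PARSE:-, VALIDATE:-, TRANSFORM:P3(v=0,ok=F), EMIT:P2(v=0,ok=F)] out:-; bubbles=2
Tick 7: [PARSE:-, VALIDATE:-, TRANSFORM:-, EMIT:P3(v=0,ok=F)] out:P2(v=0); bubbles=3
Tick 8: [PARSE:-, VALIDATE:-, TRANSFORM:-, EMIT:-] out:P3(v=0); bubbles=4
Total bubble-slots: 20

Answer: 20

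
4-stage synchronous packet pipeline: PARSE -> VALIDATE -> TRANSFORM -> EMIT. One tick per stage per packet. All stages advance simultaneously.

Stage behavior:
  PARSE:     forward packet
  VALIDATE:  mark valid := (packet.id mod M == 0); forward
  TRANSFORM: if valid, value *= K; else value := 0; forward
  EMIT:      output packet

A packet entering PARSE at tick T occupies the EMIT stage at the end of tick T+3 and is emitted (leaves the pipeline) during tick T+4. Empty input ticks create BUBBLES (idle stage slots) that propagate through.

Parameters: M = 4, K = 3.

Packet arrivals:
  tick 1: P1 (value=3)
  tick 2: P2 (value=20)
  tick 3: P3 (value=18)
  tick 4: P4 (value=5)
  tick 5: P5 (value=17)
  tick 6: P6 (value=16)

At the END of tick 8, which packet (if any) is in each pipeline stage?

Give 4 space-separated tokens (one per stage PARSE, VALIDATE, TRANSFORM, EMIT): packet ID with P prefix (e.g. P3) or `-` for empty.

Answer: - - P6 P5

Derivation:
Tick 1: [PARSE:P1(v=3,ok=F), VALIDATE:-, TRANSFORM:-, EMIT:-] out:-; in:P1
Tick 2: [PARSE:P2(v=20,ok=F), VALIDATE:P1(v=3,ok=F), TRANSFORM:-, EMIT:-] out:-; in:P2
Tick 3: [PARSE:P3(v=18,ok=F), VALIDATE:P2(v=20,ok=F), TRANSFORM:P1(v=0,ok=F), EMIT:-] out:-; in:P3
Tick 4: [PARSE:P4(v=5,ok=F), VALIDATE:P3(v=18,ok=F), TRANSFORM:P2(v=0,ok=F), EMIT:P1(v=0,ok=F)] out:-; in:P4
Tick 5: [PARSE:P5(v=17,ok=F), VALIDATE:P4(v=5,ok=T), TRANSFORM:P3(v=0,ok=F), EMIT:P2(v=0,ok=F)] out:P1(v=0); in:P5
Tick 6: [PARSE:P6(v=16,ok=F), VALIDATE:P5(v=17,ok=F), TRANSFORM:P4(v=15,ok=T), EMIT:P3(v=0,ok=F)] out:P2(v=0); in:P6
Tick 7: [PARSE:-, VALIDATE:P6(v=16,ok=F), TRANSFORM:P5(v=0,ok=F), EMIT:P4(v=15,ok=T)] out:P3(v=0); in:-
Tick 8: [PARSE:-, VALIDATE:-, TRANSFORM:P6(v=0,ok=F), EMIT:P5(v=0,ok=F)] out:P4(v=15); in:-
At end of tick 8: ['-', '-', 'P6', 'P5']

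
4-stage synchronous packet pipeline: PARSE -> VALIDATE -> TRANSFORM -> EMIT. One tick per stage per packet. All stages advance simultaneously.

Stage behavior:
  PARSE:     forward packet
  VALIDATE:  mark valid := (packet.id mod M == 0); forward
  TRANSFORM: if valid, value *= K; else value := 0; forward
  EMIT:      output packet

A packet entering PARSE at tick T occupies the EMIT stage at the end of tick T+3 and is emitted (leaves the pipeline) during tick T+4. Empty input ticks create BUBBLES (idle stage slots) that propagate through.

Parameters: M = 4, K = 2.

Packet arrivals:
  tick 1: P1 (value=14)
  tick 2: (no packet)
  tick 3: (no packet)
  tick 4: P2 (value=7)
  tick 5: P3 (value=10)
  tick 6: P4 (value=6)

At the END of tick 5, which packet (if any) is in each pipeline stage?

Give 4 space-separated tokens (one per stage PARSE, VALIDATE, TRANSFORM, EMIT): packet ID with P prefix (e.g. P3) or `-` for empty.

Tick 1: [PARSE:P1(v=14,ok=F), VALIDATE:-, TRANSFORM:-, EMIT:-] out:-; in:P1
Tick 2: [PARSE:-, VALIDATE:P1(v=14,ok=F), TRANSFORM:-, EMIT:-] out:-; in:-
Tick 3: [PARSE:-, VALIDATE:-, TRANSFORM:P1(v=0,ok=F), EMIT:-] out:-; in:-
Tick 4: [PARSE:P2(v=7,ok=F), VALIDATE:-, TRANSFORM:-, EMIT:P1(v=0,ok=F)] out:-; in:P2
Tick 5: [PARSE:P3(v=10,ok=F), VALIDATE:P2(v=7,ok=F), TRANSFORM:-, EMIT:-] out:P1(v=0); in:P3
At end of tick 5: ['P3', 'P2', '-', '-']

Answer: P3 P2 - -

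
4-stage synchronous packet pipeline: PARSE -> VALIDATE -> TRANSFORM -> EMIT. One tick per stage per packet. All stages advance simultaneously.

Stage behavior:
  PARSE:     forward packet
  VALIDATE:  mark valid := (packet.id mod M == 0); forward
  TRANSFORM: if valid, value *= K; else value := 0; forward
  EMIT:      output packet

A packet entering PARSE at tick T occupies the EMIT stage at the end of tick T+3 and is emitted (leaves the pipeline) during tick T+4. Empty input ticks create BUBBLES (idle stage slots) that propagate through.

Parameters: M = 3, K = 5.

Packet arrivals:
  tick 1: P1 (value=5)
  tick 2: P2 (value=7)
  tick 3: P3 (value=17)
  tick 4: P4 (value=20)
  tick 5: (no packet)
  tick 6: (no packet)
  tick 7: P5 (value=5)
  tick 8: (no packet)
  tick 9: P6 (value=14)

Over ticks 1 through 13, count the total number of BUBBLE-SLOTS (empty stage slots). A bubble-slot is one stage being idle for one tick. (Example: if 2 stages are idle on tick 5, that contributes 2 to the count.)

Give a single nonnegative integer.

Tick 1: [PARSE:P1(v=5,ok=F), VALIDATE:-, TRANSFORM:-, EMIT:-] out:-; bubbles=3
Tick 2: [PARSE:P2(v=7,ok=F), VALIDATE:P1(v=5,ok=F), TRANSFORM:-, EMIT:-] out:-; bubbles=2
Tick 3: [PARSE:P3(v=17,ok=F), VALIDATE:P2(v=7,ok=F), TRANSFORM:P1(v=0,ok=F), EMIT:-] out:-; bubbles=1
Tick 4: [PARSE:P4(v=20,ok=F), VALIDATE:P3(v=17,ok=T), TRANSFORM:P2(v=0,ok=F), EMIT:P1(v=0,ok=F)] out:-; bubbles=0
Tick 5: [PARSE:-, VALIDATE:P4(v=20,ok=F), TRANSFORM:P3(v=85,ok=T), EMIT:P2(v=0,ok=F)] out:P1(v=0); bubbles=1
Tick 6: [PARSE:-, VALIDATE:-, TRANSFORM:P4(v=0,ok=F), EMIT:P3(v=85,ok=T)] out:P2(v=0); bubbles=2
Tick 7: [PARSE:P5(v=5,ok=F), VALIDATE:-, TRANSFORM:-, EMIT:P4(v=0,ok=F)] out:P3(v=85); bubbles=2
Tick 8: [PARSE:-, VALIDATE:P5(v=5,ok=F), TRANSFORM:-, EMIT:-] out:P4(v=0); bubbles=3
Tick 9: [PARSE:P6(v=14,ok=F), VALIDATE:-, TRANSFORM:P5(v=0,ok=F), EMIT:-] out:-; bubbles=2
Tick 10: [PARSE:-, VALIDATE:P6(v=14,ok=T), TRANSFORM:-, EMIT:P5(v=0,ok=F)] out:-; bubbles=2
Tick 11: [PARSE:-, VALIDATE:-, TRANSFORM:P6(v=70,ok=T), EMIT:-] out:P5(v=0); bubbles=3
Tick 12: [PARSE:-, VALIDATE:-, TRANSFORM:-, EMIT:P6(v=70,ok=T)] out:-; bubbles=3
Tick 13: [PARSE:-, VALIDATE:-, TRANSFORM:-, EMIT:-] out:P6(v=70); bubbles=4
Total bubble-slots: 28

Answer: 28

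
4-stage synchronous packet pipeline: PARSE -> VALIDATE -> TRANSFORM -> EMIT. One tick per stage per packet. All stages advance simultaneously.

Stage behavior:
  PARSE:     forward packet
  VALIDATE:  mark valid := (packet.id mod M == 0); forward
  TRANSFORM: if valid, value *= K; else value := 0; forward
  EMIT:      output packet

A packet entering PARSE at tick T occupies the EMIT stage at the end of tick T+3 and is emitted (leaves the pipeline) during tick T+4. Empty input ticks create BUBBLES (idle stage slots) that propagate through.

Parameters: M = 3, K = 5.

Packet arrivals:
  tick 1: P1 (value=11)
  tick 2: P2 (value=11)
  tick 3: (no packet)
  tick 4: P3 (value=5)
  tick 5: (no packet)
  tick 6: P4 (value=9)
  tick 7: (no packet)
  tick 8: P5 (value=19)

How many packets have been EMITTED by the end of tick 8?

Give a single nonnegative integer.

Answer: 3

Derivation:
Tick 1: [PARSE:P1(v=11,ok=F), VALIDATE:-, TRANSFORM:-, EMIT:-] out:-; in:P1
Tick 2: [PARSE:P2(v=11,ok=F), VALIDATE:P1(v=11,ok=F), TRANSFORM:-, EMIT:-] out:-; in:P2
Tick 3: [PARSE:-, VALIDATE:P2(v=11,ok=F), TRANSFORM:P1(v=0,ok=F), EMIT:-] out:-; in:-
Tick 4: [PARSE:P3(v=5,ok=F), VALIDATE:-, TRANSFORM:P2(v=0,ok=F), EMIT:P1(v=0,ok=F)] out:-; in:P3
Tick 5: [PARSE:-, VALIDATE:P3(v=5,ok=T), TRANSFORM:-, EMIT:P2(v=0,ok=F)] out:P1(v=0); in:-
Tick 6: [PARSE:P4(v=9,ok=F), VALIDATE:-, TRANSFORM:P3(v=25,ok=T), EMIT:-] out:P2(v=0); in:P4
Tick 7: [PARSE:-, VALIDATE:P4(v=9,ok=F), TRANSFORM:-, EMIT:P3(v=25,ok=T)] out:-; in:-
Tick 8: [PARSE:P5(v=19,ok=F), VALIDATE:-, TRANSFORM:P4(v=0,ok=F), EMIT:-] out:P3(v=25); in:P5
Emitted by tick 8: ['P1', 'P2', 'P3']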